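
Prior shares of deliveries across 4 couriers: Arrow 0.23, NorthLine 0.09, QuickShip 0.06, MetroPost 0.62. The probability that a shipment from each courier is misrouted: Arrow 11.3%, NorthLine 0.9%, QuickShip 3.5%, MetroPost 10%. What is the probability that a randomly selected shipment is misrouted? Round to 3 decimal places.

Prior × likelihood for each hypothesis:
  Arrow: 0.23 × 0.113 = 0.02599
  NorthLine: 0.09 × 0.009 = 0.00081
  QuickShip: 0.06 × 0.035 = 0.0021
  MetroPost: 0.62 × 0.1 = 0.062
P(misrouted) = 0.02599 + 0.00081 + 0.0021 + 0.062 = 0.0909 → 0.091.

0.091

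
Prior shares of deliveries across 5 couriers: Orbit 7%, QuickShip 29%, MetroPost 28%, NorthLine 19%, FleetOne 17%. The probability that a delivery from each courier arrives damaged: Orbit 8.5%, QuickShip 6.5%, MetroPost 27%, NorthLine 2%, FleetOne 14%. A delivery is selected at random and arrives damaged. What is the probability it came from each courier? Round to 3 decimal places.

Prior × likelihood for each hypothesis:
  Orbit: 0.07 × 0.085 = 0.00595
  QuickShip: 0.29 × 0.065 = 0.01885
  MetroPost: 0.28 × 0.27 = 0.0756
  NorthLine: 0.19 × 0.02 = 0.0038
  FleetOne: 0.17 × 0.14 = 0.0238
Sum = 0.128.
P(Orbit | damaged) = 0.00595/0.128 ≈ 0.046
P(QuickShip | damaged) = 0.01885/0.128 ≈ 0.147
P(MetroPost | damaged) = 0.0756/0.128 ≈ 0.591
P(NorthLine | damaged) = 0.0038/0.128 ≈ 0.030
P(FleetOne | damaged) = 0.0238/0.128 ≈ 0.186
(Check: 0.046+0.147+0.591+0.030+0.186 = 1.000.)

Orbit 0.046, QuickShip 0.147, MetroPost 0.591, NorthLine 0.030, FleetOne 0.186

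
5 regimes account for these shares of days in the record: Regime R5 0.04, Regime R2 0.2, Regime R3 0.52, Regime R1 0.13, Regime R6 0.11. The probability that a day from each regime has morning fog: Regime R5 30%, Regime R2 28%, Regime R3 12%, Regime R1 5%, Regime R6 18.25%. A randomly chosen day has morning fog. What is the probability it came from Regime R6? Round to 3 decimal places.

Unnormalized posteriors (prior × likelihood):
  Regime R5: 0.04 × 0.3 = 0.012
  Regime R2: 0.2 × 0.28 = 0.056
  Regime R3: 0.52 × 0.12 = 0.0624
  Regime R1: 0.13 × 0.05 = 0.0065
  Regime R6: 0.11 × 0.1825 = 0.020075
Normalizing constant = 0.156975.
P(Regime R6 | evidence) = 0.020075 / 0.156975 ≈ 0.128.

0.128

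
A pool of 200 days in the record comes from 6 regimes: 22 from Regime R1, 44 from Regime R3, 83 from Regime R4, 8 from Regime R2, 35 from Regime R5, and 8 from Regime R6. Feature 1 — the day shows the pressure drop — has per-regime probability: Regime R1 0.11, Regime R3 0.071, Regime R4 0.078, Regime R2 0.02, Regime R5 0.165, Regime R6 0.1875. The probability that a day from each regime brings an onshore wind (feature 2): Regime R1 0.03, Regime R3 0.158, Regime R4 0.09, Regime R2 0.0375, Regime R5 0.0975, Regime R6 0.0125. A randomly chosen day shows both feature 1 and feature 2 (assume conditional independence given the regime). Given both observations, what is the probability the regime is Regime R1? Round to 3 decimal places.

0.042

Unnormalized posteriors (prior × likelihood):
  Regime R1: 0.11 × 0.11 × 0.03 = 0.000363
  Regime R3: 0.22 × 0.071 × 0.158 = 0.00246796
  Regime R4: 0.415 × 0.078 × 0.09 = 0.0029133
  Regime R2: 0.04 × 0.02 × 0.0375 = 0.00003
  Regime R5: 0.175 × 0.165 × 0.0975 = 0.0028153125
  Regime R6: 0.04 × 0.1875 × 0.0125 = 0.00009375
Normalizing constant = 0.0086833225.
P(Regime R1 | evidence) = 0.000363 / 0.0086833225 ≈ 0.042.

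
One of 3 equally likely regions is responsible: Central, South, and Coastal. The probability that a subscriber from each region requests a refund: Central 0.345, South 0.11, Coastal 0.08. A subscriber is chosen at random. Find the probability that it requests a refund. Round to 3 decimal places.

Since the prior is uniform, the posterior is proportional to the likelihood:
  Central: 0.345
  South: 0.11
  Coastal: 0.08
P(refund) = (1/3) × (0.345 + 0.11 + 0.08) = 0.535/3 ≈ 0.178.

0.178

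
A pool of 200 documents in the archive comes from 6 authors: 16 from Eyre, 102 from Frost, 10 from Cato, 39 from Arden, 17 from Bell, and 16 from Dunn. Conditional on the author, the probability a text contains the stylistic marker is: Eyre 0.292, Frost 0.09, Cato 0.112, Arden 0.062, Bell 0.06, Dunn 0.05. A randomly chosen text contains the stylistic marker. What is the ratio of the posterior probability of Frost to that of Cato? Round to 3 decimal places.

Unnormalized posteriors (prior × likelihood):
  Eyre: 0.08 × 0.292 = 0.02336
  Frost: 0.51 × 0.09 = 0.0459
  Cato: 0.05 × 0.112 = 0.0056
  Arden: 0.195 × 0.062 = 0.01209
  Bell: 0.085 × 0.06 = 0.0051
  Dunn: 0.08 × 0.05 = 0.004
Total = 0.09605.
The ratio is 0.0459 / 0.0056 (the normalizer cancels) = 8.196.

8.196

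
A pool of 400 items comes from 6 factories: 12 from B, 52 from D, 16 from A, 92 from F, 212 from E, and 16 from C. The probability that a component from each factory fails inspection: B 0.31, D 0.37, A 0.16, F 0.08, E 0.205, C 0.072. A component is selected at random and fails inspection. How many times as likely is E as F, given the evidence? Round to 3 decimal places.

5.905

Unnormalized posteriors (prior × likelihood):
  B: 0.03 × 0.31 = 0.0093
  D: 0.13 × 0.37 = 0.0481
  A: 0.04 × 0.16 = 0.0064
  F: 0.23 × 0.08 = 0.0184
  E: 0.53 × 0.205 = 0.10865
  C: 0.04 × 0.072 = 0.00288
Total = 0.19373.
The ratio is 0.10865 / 0.0184 (the normalizer cancels) = 5.905.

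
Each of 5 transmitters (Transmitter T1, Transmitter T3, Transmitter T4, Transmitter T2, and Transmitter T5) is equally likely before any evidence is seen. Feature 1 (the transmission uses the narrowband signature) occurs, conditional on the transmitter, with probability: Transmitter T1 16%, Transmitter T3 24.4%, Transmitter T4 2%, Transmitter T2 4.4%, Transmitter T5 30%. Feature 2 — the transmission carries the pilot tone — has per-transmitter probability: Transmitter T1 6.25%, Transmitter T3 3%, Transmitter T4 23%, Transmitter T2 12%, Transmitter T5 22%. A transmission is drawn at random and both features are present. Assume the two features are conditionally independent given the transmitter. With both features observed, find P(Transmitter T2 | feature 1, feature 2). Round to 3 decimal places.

0.057

With a uniform prior (1/5 each), posterior ∝ likelihood:
  Transmitter T1: 0.16 × 0.0625 = 0.01
  Transmitter T3: 0.244 × 0.03 = 0.00732
  Transmitter T4: 0.02 × 0.23 = 0.0046
  Transmitter T2: 0.044 × 0.12 = 0.00528
  Transmitter T5: 0.3 × 0.22 = 0.066
Normalizing constant = 0.0932.
P(Transmitter T2 | evidence) = 0.00528 / 0.0932 ≈ 0.057.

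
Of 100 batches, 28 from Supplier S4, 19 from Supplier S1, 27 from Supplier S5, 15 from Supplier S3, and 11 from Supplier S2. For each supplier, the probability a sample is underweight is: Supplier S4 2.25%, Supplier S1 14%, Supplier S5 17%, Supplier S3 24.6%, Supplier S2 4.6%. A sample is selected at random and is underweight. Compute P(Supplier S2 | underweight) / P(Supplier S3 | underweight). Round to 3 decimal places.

By Bayes' rule, posterior ∝ prior × likelihood:
  Supplier S4: 0.28 × 0.0225 = 0.0063
  Supplier S1: 0.19 × 0.14 = 0.0266
  Supplier S5: 0.27 × 0.17 = 0.0459
  Supplier S3: 0.15 × 0.246 = 0.0369
  Supplier S2: 0.11 × 0.046 = 0.00506
Normalizing constant = 0.12076.
The ratio is 0.00506 / 0.0369 (the normalizer cancels) = 0.137.

0.137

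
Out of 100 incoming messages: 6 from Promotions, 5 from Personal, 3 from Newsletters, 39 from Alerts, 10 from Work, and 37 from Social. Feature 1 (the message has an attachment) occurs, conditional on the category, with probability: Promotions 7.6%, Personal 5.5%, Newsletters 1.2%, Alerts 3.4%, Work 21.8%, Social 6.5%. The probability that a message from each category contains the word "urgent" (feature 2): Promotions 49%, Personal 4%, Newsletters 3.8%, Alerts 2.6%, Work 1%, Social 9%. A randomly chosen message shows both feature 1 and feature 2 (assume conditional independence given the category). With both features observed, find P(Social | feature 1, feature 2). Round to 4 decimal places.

0.4256

Prior × likelihood for each hypothesis:
  Promotions: 0.06 × 0.076 × 0.49 = 0.0022344
  Personal: 0.05 × 0.055 × 0.04 = 0.00011
  Newsletters: 0.03 × 0.012 × 0.038 = 0.00001368
  Alerts: 0.39 × 0.034 × 0.026 = 0.00034476
  Work: 0.1 × 0.218 × 0.01 = 0.000218
  Social: 0.37 × 0.065 × 0.09 = 0.0021645
Sum = 0.00508534.
P(Social | evidence) = 0.0021645 / 0.00508534 ≈ 0.4256.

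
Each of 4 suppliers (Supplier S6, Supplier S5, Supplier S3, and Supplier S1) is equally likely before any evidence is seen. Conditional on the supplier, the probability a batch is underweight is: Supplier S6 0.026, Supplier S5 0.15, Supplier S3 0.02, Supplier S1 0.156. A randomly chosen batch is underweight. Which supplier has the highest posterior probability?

Supplier S1

With a uniform prior (1/4 each), posterior ∝ likelihood:
  Supplier S6: 0.026
  Supplier S5: 0.15
  Supplier S3: 0.02
  Supplier S1: 0.156
Total = 0.352.
Largest term belongs to Supplier S1, so Supplier S1 is most probable.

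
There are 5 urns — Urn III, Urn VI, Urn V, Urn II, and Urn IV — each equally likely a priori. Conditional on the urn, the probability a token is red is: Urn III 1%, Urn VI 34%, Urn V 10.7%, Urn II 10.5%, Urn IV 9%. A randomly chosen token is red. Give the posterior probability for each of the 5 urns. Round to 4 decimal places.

Since the prior is uniform, the posterior is proportional to the likelihood:
  Urn III: 0.01
  Urn VI: 0.34
  Urn V: 0.107
  Urn II: 0.105
  Urn IV: 0.09
Sum = 0.652.
P(Urn III | red) = 0.01/0.652 ≈ 0.0153
P(Urn VI | red) = 0.34/0.652 ≈ 0.5215
P(Urn V | red) = 0.107/0.652 ≈ 0.1641
P(Urn II | red) = 0.105/0.652 ≈ 0.1610
P(Urn IV | red) = 0.09/0.652 ≈ 0.1380

Urn III 0.0153, Urn VI 0.5215, Urn V 0.1641, Urn II 0.1610, Urn IV 0.1380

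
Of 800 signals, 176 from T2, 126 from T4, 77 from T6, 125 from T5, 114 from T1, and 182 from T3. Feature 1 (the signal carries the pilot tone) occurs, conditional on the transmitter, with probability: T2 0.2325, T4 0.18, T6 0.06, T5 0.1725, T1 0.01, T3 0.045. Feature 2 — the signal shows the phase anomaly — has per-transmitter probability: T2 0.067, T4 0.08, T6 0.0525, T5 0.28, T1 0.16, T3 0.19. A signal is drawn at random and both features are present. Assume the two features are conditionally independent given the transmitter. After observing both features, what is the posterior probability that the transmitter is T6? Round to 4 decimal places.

Compute prior × likelihood for every hypothesis:
  T2: 0.22 × 0.2325 × 0.067 = 0.00342705
  T4: 0.1575 × 0.18 × 0.08 = 0.002268
  T6: 0.09625 × 0.06 × 0.0525 = 0.0003031875
  T5: 0.15625 × 0.1725 × 0.28 = 0.007546875
  T1: 0.1425 × 0.01 × 0.16 = 0.000228
  T3: 0.2275 × 0.045 × 0.19 = 0.001945125
Sum = 0.0157182375.
P(T6 | evidence) = 0.0003031875 / 0.0157182375 ≈ 0.0193.

0.0193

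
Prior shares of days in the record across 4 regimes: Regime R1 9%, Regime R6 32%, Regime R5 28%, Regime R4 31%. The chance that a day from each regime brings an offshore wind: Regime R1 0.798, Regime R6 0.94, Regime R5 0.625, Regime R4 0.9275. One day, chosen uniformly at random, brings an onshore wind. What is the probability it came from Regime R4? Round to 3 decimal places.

0.136

Taking complements, P(onshore | each) = Regime R1 0.202, Regime R6 0.06, Regime R5 0.375, Regime R4 0.0725.
Compute prior × likelihood for every hypothesis:
  Regime R1: 0.09 × 0.202 = 0.01818
  Regime R6: 0.32 × 0.06 = 0.0192
  Regime R5: 0.28 × 0.375 = 0.105
  Regime R4: 0.31 × 0.0725 = 0.022475
Sum = 0.164855.
P(Regime R4 | evidence) = 0.022475 / 0.164855 ≈ 0.136.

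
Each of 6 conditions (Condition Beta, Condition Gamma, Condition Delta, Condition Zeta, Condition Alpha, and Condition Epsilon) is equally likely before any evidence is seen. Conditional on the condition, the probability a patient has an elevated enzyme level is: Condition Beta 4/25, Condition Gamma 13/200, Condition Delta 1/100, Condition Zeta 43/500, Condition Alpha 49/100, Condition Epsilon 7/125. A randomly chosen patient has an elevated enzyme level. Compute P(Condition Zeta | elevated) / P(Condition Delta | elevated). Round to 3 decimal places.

8.600

With a uniform prior (1/6 each), posterior ∝ likelihood:
  Condition Beta: 0.16
  Condition Gamma: 0.065
  Condition Delta: 0.01
  Condition Zeta: 0.086
  Condition Alpha: 0.49
  Condition Epsilon: 0.056
Normalizing constant = 0.867.
The ratio is 0.086 / 0.01 (the normalizer cancels) = 8.600.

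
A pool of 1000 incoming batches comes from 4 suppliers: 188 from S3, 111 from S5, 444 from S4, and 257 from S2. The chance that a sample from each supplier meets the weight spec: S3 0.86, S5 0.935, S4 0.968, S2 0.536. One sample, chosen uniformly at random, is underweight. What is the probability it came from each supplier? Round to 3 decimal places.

S3 0.158, S5 0.043, S4 0.085, S2 0.714

Taking complements, P(underweight | each) = S3 0.14, S5 0.065, S4 0.032, S2 0.464.
By Bayes' rule, posterior ∝ prior × likelihood:
  S3: 0.188 × 0.14 = 0.02632
  S5: 0.111 × 0.065 = 0.007215
  S4: 0.444 × 0.032 = 0.014208
  S2: 0.257 × 0.464 = 0.119248
Sum = 0.166991.
P(S3 | underweight) = 0.02632/0.166991 ≈ 0.158
P(S5 | underweight) = 0.007215/0.166991 ≈ 0.043
P(S4 | underweight) = 0.014208/0.166991 ≈ 0.085
P(S2 | underweight) = 0.119248/0.166991 ≈ 0.714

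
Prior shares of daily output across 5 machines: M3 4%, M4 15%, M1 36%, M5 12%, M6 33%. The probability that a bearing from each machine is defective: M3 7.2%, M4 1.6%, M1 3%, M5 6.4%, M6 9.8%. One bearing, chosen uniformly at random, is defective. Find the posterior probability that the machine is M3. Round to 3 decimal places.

0.051

Unnormalized posteriors (prior × likelihood):
  M3: 0.04 × 0.072 = 0.00288
  M4: 0.15 × 0.016 = 0.0024
  M1: 0.36 × 0.03 = 0.0108
  M5: 0.12 × 0.064 = 0.00768
  M6: 0.33 × 0.098 = 0.03234
Sum = 0.0561.
P(M3 | evidence) = 0.00288 / 0.0561 ≈ 0.051.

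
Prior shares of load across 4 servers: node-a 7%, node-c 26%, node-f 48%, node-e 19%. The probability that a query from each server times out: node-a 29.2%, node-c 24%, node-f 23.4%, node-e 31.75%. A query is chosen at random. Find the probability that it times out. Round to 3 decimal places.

Compute prior × likelihood for every hypothesis:
  node-a: 0.07 × 0.292 = 0.02044
  node-c: 0.26 × 0.24 = 0.0624
  node-f: 0.48 × 0.234 = 0.11232
  node-e: 0.19 × 0.3175 = 0.060325
P(timeout) = 0.02044 + 0.0624 + 0.11232 + 0.060325 = 0.255485 → 0.255.

0.255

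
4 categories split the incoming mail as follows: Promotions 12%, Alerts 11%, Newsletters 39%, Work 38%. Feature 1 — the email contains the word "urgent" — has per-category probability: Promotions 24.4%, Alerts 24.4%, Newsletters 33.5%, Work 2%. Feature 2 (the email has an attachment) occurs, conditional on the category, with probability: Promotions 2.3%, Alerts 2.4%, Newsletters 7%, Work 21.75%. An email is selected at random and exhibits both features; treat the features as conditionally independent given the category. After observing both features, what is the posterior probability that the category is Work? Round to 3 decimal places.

0.136

Compute prior × likelihood for every hypothesis:
  Promotions: 0.12 × 0.244 × 0.023 = 0.00067344
  Alerts: 0.11 × 0.244 × 0.024 = 0.00064416
  Newsletters: 0.39 × 0.335 × 0.07 = 0.0091455
  Work: 0.38 × 0.02 × 0.2175 = 0.001653
Sum = 0.0121161.
P(Work | evidence) = 0.001653 / 0.0121161 ≈ 0.136.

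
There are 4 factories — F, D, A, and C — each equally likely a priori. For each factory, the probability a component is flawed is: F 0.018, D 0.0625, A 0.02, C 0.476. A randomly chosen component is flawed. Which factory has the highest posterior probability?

C

Since the prior is uniform, the posterior is proportional to the likelihood:
  F: 0.018
  D: 0.0625
  A: 0.02
  C: 0.476
Sum = 0.5765.
Largest term belongs to C, so C is most probable.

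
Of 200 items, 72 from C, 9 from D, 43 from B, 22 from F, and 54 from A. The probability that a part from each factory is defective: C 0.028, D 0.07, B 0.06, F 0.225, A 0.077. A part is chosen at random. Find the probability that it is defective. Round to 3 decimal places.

0.072

Unnormalized posteriors (prior × likelihood):
  C: 0.36 × 0.028 = 0.01008
  D: 0.045 × 0.07 = 0.00315
  B: 0.215 × 0.06 = 0.0129
  F: 0.11 × 0.225 = 0.02475
  A: 0.27 × 0.077 = 0.02079
P(defective) = 0.01008 + 0.00315 + 0.0129 + 0.02475 + 0.02079 = 0.07167 → 0.072.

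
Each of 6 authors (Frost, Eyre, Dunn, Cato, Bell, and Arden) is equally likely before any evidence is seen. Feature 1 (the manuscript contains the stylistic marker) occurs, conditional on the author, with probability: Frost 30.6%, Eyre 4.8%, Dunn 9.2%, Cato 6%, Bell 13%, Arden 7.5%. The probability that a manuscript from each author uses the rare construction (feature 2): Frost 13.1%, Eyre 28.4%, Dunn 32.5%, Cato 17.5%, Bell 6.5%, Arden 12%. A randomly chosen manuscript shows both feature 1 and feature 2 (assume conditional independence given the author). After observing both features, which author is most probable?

Since the prior is uniform, the posterior is proportional to the likelihood:
  Frost: 0.306 × 0.131 = 0.040086
  Eyre: 0.048 × 0.284 = 0.013632
  Dunn: 0.092 × 0.325 = 0.0299
  Cato: 0.06 × 0.175 = 0.0105
  Bell: 0.13 × 0.065 = 0.00845
  Arden: 0.075 × 0.12 = 0.009
Sum = 0.111568.
Largest term belongs to Frost, so Frost is most probable.

Frost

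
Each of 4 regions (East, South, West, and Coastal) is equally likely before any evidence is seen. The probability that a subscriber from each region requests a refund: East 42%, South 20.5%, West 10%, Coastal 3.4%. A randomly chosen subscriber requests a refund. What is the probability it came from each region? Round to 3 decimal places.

East 0.553, South 0.270, West 0.132, Coastal 0.045

With a uniform prior (1/4 each), posterior ∝ likelihood:
  East: 0.42
  South: 0.205
  West: 0.1
  Coastal: 0.034
Total = 0.759.
P(East | refund) = 0.42/0.759 ≈ 0.553
P(South | refund) = 0.205/0.759 ≈ 0.270
P(West | refund) = 0.1/0.759 ≈ 0.132
P(Coastal | refund) = 0.034/0.759 ≈ 0.045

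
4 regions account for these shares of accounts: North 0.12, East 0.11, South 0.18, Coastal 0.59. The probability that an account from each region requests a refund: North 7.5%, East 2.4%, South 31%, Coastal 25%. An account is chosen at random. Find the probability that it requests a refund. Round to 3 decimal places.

Prior × likelihood for each hypothesis:
  North: 0.12 × 0.075 = 0.009
  East: 0.11 × 0.024 = 0.00264
  South: 0.18 × 0.31 = 0.0558
  Coastal: 0.59 × 0.25 = 0.1475
P(refund) = 0.009 + 0.00264 + 0.0558 + 0.1475 = 0.21494 → 0.215.

0.215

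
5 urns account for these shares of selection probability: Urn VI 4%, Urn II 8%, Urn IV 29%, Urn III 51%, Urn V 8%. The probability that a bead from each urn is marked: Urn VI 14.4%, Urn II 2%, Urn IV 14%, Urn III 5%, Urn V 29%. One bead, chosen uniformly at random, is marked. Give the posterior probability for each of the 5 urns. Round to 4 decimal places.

By Bayes' rule, posterior ∝ prior × likelihood:
  Urn VI: 0.04 × 0.144 = 0.00576
  Urn II: 0.08 × 0.02 = 0.0016
  Urn IV: 0.29 × 0.14 = 0.0406
  Urn III: 0.51 × 0.05 = 0.0255
  Urn V: 0.08 × 0.29 = 0.0232
Total = 0.09666.
P(Urn VI | marked) = 0.00576/0.09666 ≈ 0.0596
P(Urn II | marked) = 0.0016/0.09666 ≈ 0.0166
P(Urn IV | marked) = 0.0406/0.09666 ≈ 0.4200
P(Urn III | marked) = 0.0255/0.09666 ≈ 0.2638
P(Urn V | marked) = 0.0232/0.09666 ≈ 0.2400

Urn VI 0.0596, Urn II 0.0166, Urn IV 0.4200, Urn III 0.2638, Urn V 0.2400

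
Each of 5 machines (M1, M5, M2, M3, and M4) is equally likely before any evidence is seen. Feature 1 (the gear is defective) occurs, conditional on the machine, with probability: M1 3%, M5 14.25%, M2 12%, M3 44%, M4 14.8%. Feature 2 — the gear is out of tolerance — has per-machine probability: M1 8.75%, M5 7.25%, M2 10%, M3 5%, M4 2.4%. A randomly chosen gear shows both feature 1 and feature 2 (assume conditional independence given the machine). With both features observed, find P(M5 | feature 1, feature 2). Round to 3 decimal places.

0.205

With a uniform prior (1/5 each), posterior ∝ likelihood:
  M1: 0.03 × 0.0875 = 0.002625
  M5: 0.1425 × 0.0725 = 0.01033125
  M2: 0.12 × 0.1 = 0.012
  M3: 0.44 × 0.05 = 0.022
  M4: 0.148 × 0.024 = 0.003552
Normalizing constant = 0.05050825.
P(M5 | evidence) = 0.01033125 / 0.05050825 ≈ 0.205.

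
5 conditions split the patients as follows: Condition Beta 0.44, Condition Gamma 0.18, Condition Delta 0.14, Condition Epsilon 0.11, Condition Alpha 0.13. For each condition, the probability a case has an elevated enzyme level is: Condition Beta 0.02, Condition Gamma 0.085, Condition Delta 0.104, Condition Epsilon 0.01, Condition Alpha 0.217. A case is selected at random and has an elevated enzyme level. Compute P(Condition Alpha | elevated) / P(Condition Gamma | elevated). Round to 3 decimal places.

1.844

By Bayes' rule, posterior ∝ prior × likelihood:
  Condition Beta: 0.44 × 0.02 = 0.0088
  Condition Gamma: 0.18 × 0.085 = 0.0153
  Condition Delta: 0.14 × 0.104 = 0.01456
  Condition Epsilon: 0.11 × 0.01 = 0.0011
  Condition Alpha: 0.13 × 0.217 = 0.02821
Normalizing constant = 0.06797.
The ratio is 0.02821 / 0.0153 (the normalizer cancels) = 1.844.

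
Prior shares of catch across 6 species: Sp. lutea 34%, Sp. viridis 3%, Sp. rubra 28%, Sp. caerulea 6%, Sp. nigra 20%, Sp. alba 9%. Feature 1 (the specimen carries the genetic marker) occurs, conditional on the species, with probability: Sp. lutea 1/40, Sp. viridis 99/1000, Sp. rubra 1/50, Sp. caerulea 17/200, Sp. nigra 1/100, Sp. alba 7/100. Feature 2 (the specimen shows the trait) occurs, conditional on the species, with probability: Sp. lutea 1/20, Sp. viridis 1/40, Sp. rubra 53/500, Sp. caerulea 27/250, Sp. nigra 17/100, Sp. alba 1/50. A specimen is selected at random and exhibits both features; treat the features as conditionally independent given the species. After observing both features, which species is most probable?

Compute prior × likelihood for every hypothesis:
  Sp. lutea: 0.34 × 0.025 × 0.05 = 0.000425
  Sp. viridis: 0.03 × 0.099 × 0.025 = 0.00007425
  Sp. rubra: 0.28 × 0.02 × 0.106 = 0.0005936
  Sp. caerulea: 0.06 × 0.085 × 0.108 = 0.0005508
  Sp. nigra: 0.2 × 0.01 × 0.17 = 0.00034
  Sp. alba: 0.09 × 0.07 × 0.02 = 0.000126
Sum = 0.00210965.
Largest term belongs to Sp. rubra, so Sp. rubra is most probable.

Sp. rubra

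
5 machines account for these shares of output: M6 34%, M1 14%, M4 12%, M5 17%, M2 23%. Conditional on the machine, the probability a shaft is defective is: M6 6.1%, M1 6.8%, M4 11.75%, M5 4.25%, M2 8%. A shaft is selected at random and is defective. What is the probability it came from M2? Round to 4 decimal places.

0.2629

Prior × likelihood for each hypothesis:
  M6: 0.34 × 0.061 = 0.02074
  M1: 0.14 × 0.068 = 0.00952
  M4: 0.12 × 0.1175 = 0.0141
  M5: 0.17 × 0.0425 = 0.007225
  M2: 0.23 × 0.08 = 0.0184
Normalizing constant = 0.069985.
P(M2 | evidence) = 0.0184 / 0.069985 ≈ 0.2629.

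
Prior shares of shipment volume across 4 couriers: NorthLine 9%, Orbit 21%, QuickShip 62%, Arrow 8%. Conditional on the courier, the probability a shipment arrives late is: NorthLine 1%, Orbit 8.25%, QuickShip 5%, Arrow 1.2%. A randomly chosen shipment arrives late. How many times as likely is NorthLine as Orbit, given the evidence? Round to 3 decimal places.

Unnormalized posteriors (prior × likelihood):
  NorthLine: 0.09 × 0.01 = 0.0009
  Orbit: 0.21 × 0.0825 = 0.017325
  QuickShip: 0.62 × 0.05 = 0.031
  Arrow: 0.08 × 0.012 = 0.00096
Normalizing constant = 0.050185.
The ratio is 0.0009 / 0.017325 (the normalizer cancels) = 0.052.

0.052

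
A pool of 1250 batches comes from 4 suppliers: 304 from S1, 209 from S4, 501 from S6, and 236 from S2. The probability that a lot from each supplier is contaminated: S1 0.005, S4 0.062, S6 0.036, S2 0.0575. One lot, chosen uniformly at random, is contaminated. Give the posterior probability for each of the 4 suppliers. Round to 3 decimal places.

Prior × likelihood for each hypothesis:
  S1: 0.2432 × 0.005 = 0.001216
  S4: 0.1672 × 0.062 = 0.0103664
  S6: 0.4008 × 0.036 = 0.0144288
  S2: 0.1888 × 0.0575 = 0.010856
Total = 0.0368672.
P(S1 | contaminated) = 0.001216/0.0368672 ≈ 0.033
P(S4 | contaminated) = 0.0103664/0.0368672 ≈ 0.281
P(S6 | contaminated) = 0.0144288/0.0368672 ≈ 0.391
P(S2 | contaminated) = 0.010856/0.0368672 ≈ 0.294

S1 0.033, S4 0.281, S6 0.391, S2 0.294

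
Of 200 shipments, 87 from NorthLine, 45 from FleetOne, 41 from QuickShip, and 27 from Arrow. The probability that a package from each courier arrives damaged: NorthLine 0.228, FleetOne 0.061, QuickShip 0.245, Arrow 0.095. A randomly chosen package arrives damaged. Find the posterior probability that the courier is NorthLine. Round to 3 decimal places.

Prior × likelihood for each hypothesis:
  NorthLine: 0.435 × 0.228 = 0.09918
  FleetOne: 0.225 × 0.061 = 0.013725
  QuickShip: 0.205 × 0.245 = 0.050225
  Arrow: 0.135 × 0.095 = 0.012825
Normalizing constant = 0.175955.
P(NorthLine | evidence) = 0.09918 / 0.175955 ≈ 0.564.

0.564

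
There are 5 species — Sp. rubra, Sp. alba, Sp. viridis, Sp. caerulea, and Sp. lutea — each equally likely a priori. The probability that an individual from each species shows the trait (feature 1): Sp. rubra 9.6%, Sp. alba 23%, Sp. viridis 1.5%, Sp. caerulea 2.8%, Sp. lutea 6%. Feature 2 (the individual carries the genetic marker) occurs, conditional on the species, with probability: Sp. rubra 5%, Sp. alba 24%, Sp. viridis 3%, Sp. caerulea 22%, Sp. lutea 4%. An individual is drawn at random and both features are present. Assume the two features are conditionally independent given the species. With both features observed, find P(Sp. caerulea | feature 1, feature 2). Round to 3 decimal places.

Since the prior is uniform, the posterior is proportional to the likelihood:
  Sp. rubra: 0.096 × 0.05 = 0.0048
  Sp. alba: 0.23 × 0.24 = 0.0552
  Sp. viridis: 0.015 × 0.03 = 0.00045
  Sp. caerulea: 0.028 × 0.22 = 0.00616
  Sp. lutea: 0.06 × 0.04 = 0.0024
Sum = 0.06901.
P(Sp. caerulea | evidence) = 0.00616 / 0.06901 ≈ 0.089.

0.089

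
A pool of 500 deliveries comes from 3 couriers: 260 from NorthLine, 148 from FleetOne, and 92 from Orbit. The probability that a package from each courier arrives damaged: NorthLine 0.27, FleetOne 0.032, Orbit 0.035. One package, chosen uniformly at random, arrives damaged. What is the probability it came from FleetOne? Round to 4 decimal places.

By Bayes' rule, posterior ∝ prior × likelihood:
  NorthLine: 0.52 × 0.27 = 0.1404
  FleetOne: 0.296 × 0.032 = 0.009472
  Orbit: 0.184 × 0.035 = 0.00644
Total = 0.156312.
P(FleetOne | evidence) = 0.009472 / 0.156312 ≈ 0.0606.

0.0606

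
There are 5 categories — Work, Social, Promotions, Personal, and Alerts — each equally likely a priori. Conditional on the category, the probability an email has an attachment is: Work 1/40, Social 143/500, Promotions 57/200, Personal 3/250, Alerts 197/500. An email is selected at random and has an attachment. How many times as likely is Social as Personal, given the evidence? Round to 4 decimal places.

23.8333

With a uniform prior (1/5 each), posterior ∝ likelihood:
  Work: 0.025
  Social: 0.286
  Promotions: 0.285
  Personal: 0.012
  Alerts: 0.394
Sum = 1.002.
The ratio is 0.286 / 0.012 (the normalizer cancels) = 23.8333.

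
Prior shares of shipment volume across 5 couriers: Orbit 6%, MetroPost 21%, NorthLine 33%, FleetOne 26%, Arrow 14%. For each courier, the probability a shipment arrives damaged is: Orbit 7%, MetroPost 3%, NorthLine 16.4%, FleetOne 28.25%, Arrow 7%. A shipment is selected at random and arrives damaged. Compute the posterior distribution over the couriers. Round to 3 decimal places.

Compute prior × likelihood for every hypothesis:
  Orbit: 0.06 × 0.07 = 0.0042
  MetroPost: 0.21 × 0.03 = 0.0063
  NorthLine: 0.33 × 0.164 = 0.05412
  FleetOne: 0.26 × 0.2825 = 0.07345
  Arrow: 0.14 × 0.07 = 0.0098
Total = 0.14787.
P(Orbit | damaged) = 0.0042/0.14787 ≈ 0.028
P(MetroPost | damaged) = 0.0063/0.14787 ≈ 0.043
P(NorthLine | damaged) = 0.05412/0.14787 ≈ 0.366
P(FleetOne | damaged) = 0.07345/0.14787 ≈ 0.497
P(Arrow | damaged) = 0.0098/0.14787 ≈ 0.066

Orbit 0.028, MetroPost 0.043, NorthLine 0.366, FleetOne 0.497, Arrow 0.066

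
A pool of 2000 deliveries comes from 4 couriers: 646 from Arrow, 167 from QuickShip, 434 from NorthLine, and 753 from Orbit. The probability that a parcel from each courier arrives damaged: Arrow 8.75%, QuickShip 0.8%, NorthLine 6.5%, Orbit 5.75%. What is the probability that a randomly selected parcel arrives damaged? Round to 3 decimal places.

Prior × likelihood for each hypothesis:
  Arrow: 0.323 × 0.0875 = 0.0282625
  QuickShip: 0.0835 × 0.008 = 0.000668
  NorthLine: 0.217 × 0.065 = 0.014105
  Orbit: 0.3765 × 0.0575 = 0.02164875
P(damaged) = 0.0282625 + 0.000668 + 0.014105 + 0.02164875 = 0.06468425 → 0.065.

0.065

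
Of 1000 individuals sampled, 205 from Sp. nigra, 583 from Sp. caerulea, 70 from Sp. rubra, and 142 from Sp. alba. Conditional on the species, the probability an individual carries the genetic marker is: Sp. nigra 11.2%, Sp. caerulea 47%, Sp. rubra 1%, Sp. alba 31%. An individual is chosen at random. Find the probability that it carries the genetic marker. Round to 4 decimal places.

Prior × likelihood for each hypothesis:
  Sp. nigra: 0.205 × 0.112 = 0.02296
  Sp. caerulea: 0.583 × 0.47 = 0.27401
  Sp. rubra: 0.07 × 0.01 = 0.0007
  Sp. alba: 0.142 × 0.31 = 0.04402
P(marker) = 0.02296 + 0.27401 + 0.0007 + 0.04402 = 0.34169 → 0.3417.

0.3417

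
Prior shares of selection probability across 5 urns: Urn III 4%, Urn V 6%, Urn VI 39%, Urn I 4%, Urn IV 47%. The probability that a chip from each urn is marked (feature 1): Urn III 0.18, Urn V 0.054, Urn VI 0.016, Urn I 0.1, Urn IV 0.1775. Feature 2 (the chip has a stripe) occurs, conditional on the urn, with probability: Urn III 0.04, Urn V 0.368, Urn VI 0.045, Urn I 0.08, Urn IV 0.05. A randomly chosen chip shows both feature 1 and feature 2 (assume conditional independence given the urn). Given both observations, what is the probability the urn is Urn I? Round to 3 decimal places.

By Bayes' rule, posterior ∝ prior × likelihood:
  Urn III: 0.04 × 0.18 × 0.04 = 0.000288
  Urn V: 0.06 × 0.054 × 0.368 = 0.00119232
  Urn VI: 0.39 × 0.016 × 0.045 = 0.0002808
  Urn I: 0.04 × 0.1 × 0.08 = 0.00032
  Urn IV: 0.47 × 0.1775 × 0.05 = 0.00417125
Sum = 0.00625237.
P(Urn I | evidence) = 0.00032 / 0.00625237 ≈ 0.051.

0.051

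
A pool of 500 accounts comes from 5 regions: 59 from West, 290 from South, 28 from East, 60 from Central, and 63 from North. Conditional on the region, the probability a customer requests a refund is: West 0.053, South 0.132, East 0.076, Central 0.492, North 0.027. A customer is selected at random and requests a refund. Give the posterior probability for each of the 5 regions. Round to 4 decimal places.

Unnormalized posteriors (prior × likelihood):
  West: 0.118 × 0.053 = 0.006254
  South: 0.58 × 0.132 = 0.07656
  East: 0.056 × 0.076 = 0.004256
  Central: 0.12 × 0.492 = 0.05904
  North: 0.126 × 0.027 = 0.003402
Sum = 0.149512.
P(West | refund) = 0.006254/0.149512 ≈ 0.0418
P(South | refund) = 0.07656/0.149512 ≈ 0.5121
P(East | refund) = 0.004256/0.149512 ≈ 0.0285
P(Central | refund) = 0.05904/0.149512 ≈ 0.3949
P(North | refund) = 0.003402/0.149512 ≈ 0.0228

West 0.0418, South 0.5121, East 0.0285, Central 0.3949, North 0.0228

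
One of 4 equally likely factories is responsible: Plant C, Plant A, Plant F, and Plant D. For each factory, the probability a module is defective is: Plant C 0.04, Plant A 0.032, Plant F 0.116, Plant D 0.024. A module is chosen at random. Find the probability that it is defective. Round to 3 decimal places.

With a uniform prior (1/4 each), posterior ∝ likelihood:
  Plant C: 0.04
  Plant A: 0.032
  Plant F: 0.116
  Plant D: 0.024
P(defective) = (1/4) × (0.04 + 0.032 + 0.116 + 0.024) = 0.212/4 ≈ 0.053.

0.053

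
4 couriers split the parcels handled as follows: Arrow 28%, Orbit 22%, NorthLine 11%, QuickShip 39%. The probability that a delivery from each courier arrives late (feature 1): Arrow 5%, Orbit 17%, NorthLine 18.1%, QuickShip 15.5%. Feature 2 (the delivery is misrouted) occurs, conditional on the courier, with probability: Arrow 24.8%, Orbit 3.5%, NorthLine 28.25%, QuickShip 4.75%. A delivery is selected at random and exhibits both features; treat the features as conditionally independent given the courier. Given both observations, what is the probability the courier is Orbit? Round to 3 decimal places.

0.099

Compute prior × likelihood for every hypothesis:
  Arrow: 0.28 × 0.05 × 0.248 = 0.003472
  Orbit: 0.22 × 0.17 × 0.035 = 0.001309
  NorthLine: 0.11 × 0.181 × 0.2825 = 0.005624575
  QuickShip: 0.39 × 0.155 × 0.0475 = 0.002871375
Sum = 0.01327695.
P(Orbit | evidence) = 0.001309 / 0.01327695 ≈ 0.099.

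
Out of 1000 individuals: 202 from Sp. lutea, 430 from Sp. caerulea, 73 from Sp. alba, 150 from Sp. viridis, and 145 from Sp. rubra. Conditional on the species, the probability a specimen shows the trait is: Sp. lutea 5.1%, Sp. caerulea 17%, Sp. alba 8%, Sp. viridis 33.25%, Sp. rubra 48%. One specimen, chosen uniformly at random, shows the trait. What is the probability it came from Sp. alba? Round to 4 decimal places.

Compute prior × likelihood for every hypothesis:
  Sp. lutea: 0.202 × 0.051 = 0.010302
  Sp. caerulea: 0.43 × 0.17 = 0.0731
  Sp. alba: 0.073 × 0.08 = 0.00584
  Sp. viridis: 0.15 × 0.3325 = 0.049875
  Sp. rubra: 0.145 × 0.48 = 0.0696
Total = 0.208717.
P(Sp. alba | evidence) = 0.00584 / 0.208717 ≈ 0.0280.

0.0280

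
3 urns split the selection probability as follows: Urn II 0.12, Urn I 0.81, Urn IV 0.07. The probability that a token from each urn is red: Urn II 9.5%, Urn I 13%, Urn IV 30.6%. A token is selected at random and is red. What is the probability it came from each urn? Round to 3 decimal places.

Urn II 0.083, Urn I 0.762, Urn IV 0.155

Unnormalized posteriors (prior × likelihood):
  Urn II: 0.12 × 0.095 = 0.0114
  Urn I: 0.81 × 0.13 = 0.1053
  Urn IV: 0.07 × 0.306 = 0.02142
Normalizing constant = 0.13812.
P(Urn II | red) = 0.0114/0.13812 ≈ 0.083
P(Urn I | red) = 0.1053/0.13812 ≈ 0.762
P(Urn IV | red) = 0.02142/0.13812 ≈ 0.155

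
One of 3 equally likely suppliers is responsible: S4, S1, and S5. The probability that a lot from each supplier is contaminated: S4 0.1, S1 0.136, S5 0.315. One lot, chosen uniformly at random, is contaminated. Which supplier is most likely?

S5

With a uniform prior (1/3 each), posterior ∝ likelihood:
  S4: 0.1
  S1: 0.136
  S5: 0.315
Sum = 0.551.
Largest term belongs to S5, so S5 is most probable.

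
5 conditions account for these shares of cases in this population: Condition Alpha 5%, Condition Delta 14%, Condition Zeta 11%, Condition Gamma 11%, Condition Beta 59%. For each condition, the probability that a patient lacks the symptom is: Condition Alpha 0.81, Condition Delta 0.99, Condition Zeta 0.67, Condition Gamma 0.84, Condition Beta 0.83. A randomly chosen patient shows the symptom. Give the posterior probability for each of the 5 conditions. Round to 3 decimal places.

Condition Alpha 0.058, Condition Delta 0.008, Condition Zeta 0.220, Condition Gamma 0.107, Condition Beta 0.608

Taking complements, P(symptomatic | each) = Condition Alpha 0.19, Condition Delta 0.01, Condition Zeta 0.33, Condition Gamma 0.16, Condition Beta 0.17.
Compute prior × likelihood for every hypothesis:
  Condition Alpha: 0.05 × 0.19 = 0.0095
  Condition Delta: 0.14 × 0.01 = 0.0014
  Condition Zeta: 0.11 × 0.33 = 0.0363
  Condition Gamma: 0.11 × 0.16 = 0.0176
  Condition Beta: 0.59 × 0.17 = 0.1003
Total = 0.1651.
P(Condition Alpha | symptomatic) = 0.0095/0.1651 ≈ 0.058
P(Condition Delta | symptomatic) = 0.0014/0.1651 ≈ 0.008
P(Condition Zeta | symptomatic) = 0.0363/0.1651 ≈ 0.220
P(Condition Gamma | symptomatic) = 0.0176/0.1651 ≈ 0.107
P(Condition Beta | symptomatic) = 0.1003/0.1651 ≈ 0.608
(Check: 0.058+0.008+0.220+0.107+0.608 = 1.001.)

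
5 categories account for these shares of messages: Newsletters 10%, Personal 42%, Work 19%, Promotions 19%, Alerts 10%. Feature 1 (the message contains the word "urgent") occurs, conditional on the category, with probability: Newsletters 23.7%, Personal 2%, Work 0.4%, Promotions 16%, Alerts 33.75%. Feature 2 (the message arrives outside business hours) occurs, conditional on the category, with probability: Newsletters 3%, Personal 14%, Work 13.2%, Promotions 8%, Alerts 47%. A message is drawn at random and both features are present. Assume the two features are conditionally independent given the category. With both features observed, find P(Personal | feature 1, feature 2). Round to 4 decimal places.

Prior × likelihood for each hypothesis:
  Newsletters: 0.1 × 0.237 × 0.03 = 0.000711
  Personal: 0.42 × 0.02 × 0.14 = 0.001176
  Work: 0.19 × 0.004 × 0.132 = 0.00010032
  Promotions: 0.19 × 0.16 × 0.08 = 0.002432
  Alerts: 0.1 × 0.3375 × 0.47 = 0.0158625
Normalizing constant = 0.02028182.
P(Personal | evidence) = 0.001176 / 0.02028182 ≈ 0.0580.

0.0580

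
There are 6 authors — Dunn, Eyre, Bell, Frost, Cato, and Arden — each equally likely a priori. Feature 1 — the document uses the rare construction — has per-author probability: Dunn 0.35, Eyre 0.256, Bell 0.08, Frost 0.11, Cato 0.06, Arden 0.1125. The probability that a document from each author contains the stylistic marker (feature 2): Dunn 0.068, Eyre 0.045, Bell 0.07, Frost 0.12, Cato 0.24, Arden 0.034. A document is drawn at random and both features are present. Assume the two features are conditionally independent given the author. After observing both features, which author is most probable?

Dunn

With a uniform prior (1/6 each), posterior ∝ likelihood:
  Dunn: 0.35 × 0.068 = 0.0238
  Eyre: 0.256 × 0.045 = 0.01152
  Bell: 0.08 × 0.07 = 0.0056
  Frost: 0.11 × 0.12 = 0.0132
  Cato: 0.06 × 0.24 = 0.0144
  Arden: 0.1125 × 0.034 = 0.003825
Normalizing constant = 0.072345.
Largest term belongs to Dunn, so Dunn is most probable.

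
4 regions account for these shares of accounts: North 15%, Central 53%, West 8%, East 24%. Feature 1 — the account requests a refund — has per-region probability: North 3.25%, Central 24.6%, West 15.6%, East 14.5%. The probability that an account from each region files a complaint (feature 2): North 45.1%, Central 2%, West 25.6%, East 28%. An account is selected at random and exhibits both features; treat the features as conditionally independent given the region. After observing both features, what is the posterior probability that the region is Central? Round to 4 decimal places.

Unnormalized posteriors (prior × likelihood):
  North: 0.15 × 0.0325 × 0.451 = 0.002198625
  Central: 0.53 × 0.246 × 0.02 = 0.0026076
  West: 0.08 × 0.156 × 0.256 = 0.00319488
  East: 0.24 × 0.145 × 0.28 = 0.009744
Total = 0.017745105.
P(Central | evidence) = 0.0026076 / 0.017745105 ≈ 0.1469.

0.1469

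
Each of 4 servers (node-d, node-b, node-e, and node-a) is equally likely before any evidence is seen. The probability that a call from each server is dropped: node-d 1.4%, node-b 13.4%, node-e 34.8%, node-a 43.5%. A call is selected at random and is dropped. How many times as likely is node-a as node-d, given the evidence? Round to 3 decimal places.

Since the prior is uniform, the posterior is proportional to the likelihood:
  node-d: 0.014
  node-b: 0.134
  node-e: 0.348
  node-a: 0.435
Sum = 0.931.
The ratio is 0.435 / 0.014 (the normalizer cancels) = 31.071.

31.071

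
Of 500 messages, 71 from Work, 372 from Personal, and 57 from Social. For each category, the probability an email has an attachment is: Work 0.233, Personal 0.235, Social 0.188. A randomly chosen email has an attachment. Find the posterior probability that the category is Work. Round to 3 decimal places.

Unnormalized posteriors (prior × likelihood):
  Work: 0.142 × 0.233 = 0.033086
  Personal: 0.744 × 0.235 = 0.17484
  Social: 0.114 × 0.188 = 0.021432
Normalizing constant = 0.229358.
P(Work | evidence) = 0.033086 / 0.229358 ≈ 0.144.

0.144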